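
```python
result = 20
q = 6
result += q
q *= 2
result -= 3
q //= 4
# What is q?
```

Trace:
`result = 20` → result = 20
`q = 6` → q = 6
`result += q` → result = 26
`q *= 2` → q = 12
`result -= 3` → result = 23
`q //= 4` → q = 3
So q = 3

Answer: 3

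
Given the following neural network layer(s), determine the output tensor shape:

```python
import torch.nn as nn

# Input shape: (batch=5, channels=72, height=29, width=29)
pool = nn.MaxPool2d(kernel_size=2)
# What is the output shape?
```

Input: (5, 72, 29, 29) -> Output: (5, 72, 14, 14)

Answer: (5, 72, 14, 14)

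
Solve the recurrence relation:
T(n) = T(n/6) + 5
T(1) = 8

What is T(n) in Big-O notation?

Each step divides n by 6 and adds 5. After log_6(n) steps we reach T(1)=8. So T(n) = 5·log_6(n) + 8 = O(log n).

Answer: O(log n)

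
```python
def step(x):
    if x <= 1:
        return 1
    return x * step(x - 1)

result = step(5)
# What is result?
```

step(5) = 5 * 4 * 3 * 2 * 1 = 120

Answer: 120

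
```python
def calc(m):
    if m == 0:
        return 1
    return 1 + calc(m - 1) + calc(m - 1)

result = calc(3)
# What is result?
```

calc(m) = 1 + 2·calc(m-1), calc(0)=1. Closed form: (1+1)·2^3 - 1 = 15.

Answer: 15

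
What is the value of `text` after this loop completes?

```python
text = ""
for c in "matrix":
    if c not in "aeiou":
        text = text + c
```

Remove vowels from 'matrix'
`text` takes the values: "" → "m" → "mt" → "mtr" → "mtrx"

Answer: "mtrx"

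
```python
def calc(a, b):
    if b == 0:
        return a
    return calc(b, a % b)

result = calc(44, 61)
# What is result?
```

calc(44, 61) -> calc(61, 44) -> calc(44, 17) -> calc(17, 10) -> calc(10, 7) -> calc(7, 3) -> calc(3, 1) -> calc(1, 0) -> 1

Answer: 1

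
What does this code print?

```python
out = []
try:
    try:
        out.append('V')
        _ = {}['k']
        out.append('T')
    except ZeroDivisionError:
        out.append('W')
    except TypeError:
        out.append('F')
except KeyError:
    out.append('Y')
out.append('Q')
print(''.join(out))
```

Execution trace: 'V' (try body) → 'Y' (outer except KeyError) → 'Q' (after the try/except). Output: VYQ

Answer: VYQ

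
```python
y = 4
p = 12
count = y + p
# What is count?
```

Trace:
`y = 4` → y = 4
`p = 12` → p = 12
`count = y + p` → count = 16
So count = 16

Answer: 16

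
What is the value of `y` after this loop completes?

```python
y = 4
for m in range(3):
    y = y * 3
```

Multiply by 3, 3 times: 4 * 3^3 = 108
`y` takes the values: 4 → 12 → 36 → 108

Answer: 108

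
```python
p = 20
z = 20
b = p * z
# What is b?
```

Trace:
`p = 20` → p = 20
`z = 20` → z = 20
`b = p * z` → b = 400
So b = 400

Answer: 400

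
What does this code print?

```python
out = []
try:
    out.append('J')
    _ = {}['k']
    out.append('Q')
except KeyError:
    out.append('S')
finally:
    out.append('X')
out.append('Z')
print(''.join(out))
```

Execution trace: 'J' (try body) → 'S' (except KeyError) → 'X' (finally) → 'Z' (after the try/except). Output: JSXZ

Answer: JSXZ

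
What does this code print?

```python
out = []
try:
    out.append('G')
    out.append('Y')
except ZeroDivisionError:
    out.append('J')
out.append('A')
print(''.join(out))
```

Execution trace: 'G' (try body) → 'Y' (try body, no exception) → 'A' (after the try/except). Output: GYA

Answer: GYA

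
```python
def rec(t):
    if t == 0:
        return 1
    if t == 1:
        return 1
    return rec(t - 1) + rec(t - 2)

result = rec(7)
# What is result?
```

Build up from base cases: rec(0)=1, rec(1)=1, rec(2)=2, rec(3)=3, rec(4)=5, rec(5)=8, rec(6)=13, ..., rec(7)=21

Answer: 21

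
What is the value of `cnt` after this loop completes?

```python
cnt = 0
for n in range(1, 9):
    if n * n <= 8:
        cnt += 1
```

Count numbers where n² ≤ 8
`cnt` takes the values: 0 → 1 → 2

Answer: 2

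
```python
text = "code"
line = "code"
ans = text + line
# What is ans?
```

Trace:
`text = "code"` → text = 'code'
`line = "code"` → line = 'code'
`ans = text + line` → ans = 'codecode'
So ans = 'codecode'

Answer: 'codecode'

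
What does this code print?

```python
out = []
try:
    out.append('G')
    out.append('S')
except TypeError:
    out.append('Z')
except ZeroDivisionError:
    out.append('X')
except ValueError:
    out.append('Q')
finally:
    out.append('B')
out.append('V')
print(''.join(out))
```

Execution trace: 'G' (try body) → 'S' (try body, no exception) → 'B' (finally) → 'V' (after the try/except). Output: GSBV

Answer: GSBV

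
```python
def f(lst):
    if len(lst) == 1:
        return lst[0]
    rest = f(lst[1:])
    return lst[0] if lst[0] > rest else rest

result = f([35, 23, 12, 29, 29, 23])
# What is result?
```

Recursive max over [35, 23, 12, 29, 29, 23] = 35

Answer: 35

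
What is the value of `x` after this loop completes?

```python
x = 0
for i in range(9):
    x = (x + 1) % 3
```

Increment mod 3, 9 times = 0
`x` takes the values: 0 → 1 → 2 → 0 → 1 → 2 → 0 → 1 → 2 → 0

Answer: 0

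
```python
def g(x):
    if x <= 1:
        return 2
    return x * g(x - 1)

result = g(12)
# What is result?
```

g(12) = 12 * 11 * 10 * 9 * 8 * 7 * 6 * 5 * 4 * 3 * 2 * 2 = 958003200

Answer: 958003200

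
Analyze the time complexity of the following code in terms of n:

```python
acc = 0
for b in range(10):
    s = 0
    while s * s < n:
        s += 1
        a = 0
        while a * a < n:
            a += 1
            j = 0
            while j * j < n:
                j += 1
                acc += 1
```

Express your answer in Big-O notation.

Each loop level contributes: 1 × √n × √n × √n. Multiplying the contributions gives O(n√n).

Answer: O(n√n)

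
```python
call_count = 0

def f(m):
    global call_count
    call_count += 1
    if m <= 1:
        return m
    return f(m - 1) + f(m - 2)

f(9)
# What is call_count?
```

Calls(m) = 1 + Calls(m-1) + Calls(m-2); Calls(0)=Calls(1)=1. For m=9 this gives 109.

Answer: 109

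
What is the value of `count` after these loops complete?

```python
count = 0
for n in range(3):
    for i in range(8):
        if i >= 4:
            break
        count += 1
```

Inner breaks at 4, outer runs 3 times
`count` takes the values: 0 → 1 → 2 → 3 → 4 → 5 → 6 → 7 → 8 → 9 → 10 → 11 → 12

Answer: 12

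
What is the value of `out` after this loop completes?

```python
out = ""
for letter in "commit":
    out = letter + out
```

Reverse 'commit'
`out` takes the values: "" → "c" → "oc" → "moc" → "mmoc" → "immoc" → "timmoc"

Answer: "timmoc"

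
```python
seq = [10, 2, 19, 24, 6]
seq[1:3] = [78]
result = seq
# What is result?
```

Trace:
`seq = [10, 2, 19, 24, 6]` → seq = [10, 2, 19, 24, 6]
`seq[1:3] = [78]` → seq = [10, 78, 24, 6]
`result = seq` → result = [10, 78, 24, 6]
So result = [10, 78, 24, 6]

Answer: [10, 78, 24, 6]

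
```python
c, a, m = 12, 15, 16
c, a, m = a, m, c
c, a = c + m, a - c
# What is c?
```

Trace:
`c, a, m = 12, 15, 16` → c = 12; a = 15; m = 16
`c, a, m = a, m, c` → c = 15; a = 16; m = 12
`c, a = c + m, a - c` → c = 27; a = 1
So c = 27

Answer: 27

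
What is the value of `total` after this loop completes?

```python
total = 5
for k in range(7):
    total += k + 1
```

Start at 5, add 1 to 7 = 33
`total` takes the values: 5 → 6 → 8 → 11 → 15 → 20 → 26 → 33

Answer: 33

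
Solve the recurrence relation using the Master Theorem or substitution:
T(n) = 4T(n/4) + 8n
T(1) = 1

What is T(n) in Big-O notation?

By Master Theorem: a=4, b=4, f(n)=8n. Since log_4(4) = 1 and f(n) = Θ(n^1), Case 2 applies. T(n) = O(n log n).

Answer: O(n log n)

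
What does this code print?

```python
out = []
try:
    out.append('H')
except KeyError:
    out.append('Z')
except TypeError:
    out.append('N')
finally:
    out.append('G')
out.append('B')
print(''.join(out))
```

Execution trace: 'H' (try body, no exception) → 'G' (finally) → 'B' (after the try/except). Output: HGB

Answer: HGB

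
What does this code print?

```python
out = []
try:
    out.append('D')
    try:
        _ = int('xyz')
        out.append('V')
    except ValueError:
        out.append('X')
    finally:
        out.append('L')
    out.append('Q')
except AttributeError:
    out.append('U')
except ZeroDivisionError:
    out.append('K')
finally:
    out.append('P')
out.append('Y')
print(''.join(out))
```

Execution trace: 'D' (try body) → 'X' (inner except ValueError) → 'L' (inner finally) → 'Q' (try body, no exception) → 'P' (finally) → 'Y' (after the try/except). Output: DXLQPY

Answer: DXLQPY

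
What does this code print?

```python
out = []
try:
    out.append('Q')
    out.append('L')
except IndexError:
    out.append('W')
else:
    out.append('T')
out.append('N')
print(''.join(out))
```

Execution trace: 'Q' (try body) → 'L' (try body, no exception) → 'T' (else) → 'N' (after the try/except). Output: QLTN

Answer: QLTN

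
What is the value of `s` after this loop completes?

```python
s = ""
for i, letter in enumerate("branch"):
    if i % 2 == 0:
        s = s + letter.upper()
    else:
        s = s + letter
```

Uppercase even positions in 'branch'
`s` takes the values: "" → "B" → "Br" → "BrA" → "BrAn" → "BrAnC" → "BrAnCh"

Answer: "BrAnCh"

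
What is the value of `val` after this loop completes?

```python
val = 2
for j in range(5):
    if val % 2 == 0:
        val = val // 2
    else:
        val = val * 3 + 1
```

Collatz-style transformation from 2
`val` takes the values: 2 → 1 → 4 → 2 → 1 → 4

Answer: 4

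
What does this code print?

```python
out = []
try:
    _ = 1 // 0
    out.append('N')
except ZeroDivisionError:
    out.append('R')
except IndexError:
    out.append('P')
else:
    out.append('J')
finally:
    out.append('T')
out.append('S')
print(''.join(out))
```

Execution trace: 'R' (except ZeroDivisionError) → 'T' (finally) → 'S' (after the try/except). Output: RTS

Answer: RTS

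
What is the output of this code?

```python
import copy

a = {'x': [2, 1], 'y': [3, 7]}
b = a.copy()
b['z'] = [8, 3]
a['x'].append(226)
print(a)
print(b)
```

Key concept: shallow copy of dict with mutable values.
Step by step:
`a = {'x': [2, 1], 'y': [3, 7]}` → a = {'x': [2, 1], 'y': [3, 7]}
`b = a.copy()` → b = {'x': [2, 1], 'y': [3, 7]}
`b['z'] = [8, 3]` → b = {'x': [2, 1], 'y': [3, 7], 'z': [8, 3]}
`a['x'].append(226)` → a = {'x': [2, 1, 226], 'y': [3, 7]}; b = {'x': [2, 1, 226], 'y': [3, 7], 'z': [8, 3]}
`print(a)` → prints {'x': [2, 1, 226], 'y': [3, 7]}
`print(b)` → prints {'x': [2, 1, 226], 'y': [3, 7], 'z': [8, 3]}

Answer:
{'x': [2, 1, 226], 'y': [3, 7]}
{'x': [2, 1, 226], 'y': [3, 7], 'z': [8, 3]}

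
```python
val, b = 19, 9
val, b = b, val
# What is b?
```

Trace:
`val, b = 19, 9` → val = 19; b = 9
`val, b = b, val` → val = 9; b = 19
So b = 19

Answer: 19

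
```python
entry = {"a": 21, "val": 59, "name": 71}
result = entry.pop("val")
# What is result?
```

Trace:
`entry = {"a": 21, "val": 59, "name": 71}` → entry = {'a': 21, 'val': 59, 'name': 71}
`result = entry.pop("val")` → entry = {'a': 21, 'name': 71}; result = 59
So result = 59

Answer: 59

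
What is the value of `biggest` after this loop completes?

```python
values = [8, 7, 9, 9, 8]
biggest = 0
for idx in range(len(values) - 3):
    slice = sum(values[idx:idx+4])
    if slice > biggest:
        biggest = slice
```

Max sum of 4-element window in [8, 7, 9, 9, 8]
`biggest` takes the values: 0 → 33

Answer: 33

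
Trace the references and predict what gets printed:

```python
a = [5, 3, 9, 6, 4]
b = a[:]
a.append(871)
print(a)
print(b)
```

Key concept: slice [:] creates copy.
Step by step:
`a = [5, 3, 9, 6, 4]` → a = [5, 3, 9, 6, 4]
`b = a[:]` → b = [5, 3, 9, 6, 4]
`a.append(871)` → a = [5, 3, 9, 6, 4, 871]
`print(a)` → prints [5, 3, 9, 6, 4, 871]
`print(b)` → prints [5, 3, 9, 6, 4]

Answer:
[5, 3, 9, 6, 4, 871]
[5, 3, 9, 6, 4]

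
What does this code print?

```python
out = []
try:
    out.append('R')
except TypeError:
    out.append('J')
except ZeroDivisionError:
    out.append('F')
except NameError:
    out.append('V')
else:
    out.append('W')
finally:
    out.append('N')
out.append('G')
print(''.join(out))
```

Execution trace: 'R' (try body, no exception) → 'W' (else) → 'N' (finally) → 'G' (after the try/except). Output: RWNG

Answer: RWNG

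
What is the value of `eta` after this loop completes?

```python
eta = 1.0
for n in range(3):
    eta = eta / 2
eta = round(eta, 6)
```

Halving LR 3 times: 1 / 2^3
`eta` takes the values: 1.0 → 0.5 → 0.25 → 0.125

Answer: 0.125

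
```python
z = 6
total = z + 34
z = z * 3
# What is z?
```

Trace:
`z = 6` → z = 6
`total = z + 34` → total = 40
`z = z * 3` → z = 18
So z = 18

Answer: 18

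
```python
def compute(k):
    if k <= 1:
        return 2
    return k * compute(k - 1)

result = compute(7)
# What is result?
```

compute(7) = 7 * 6 * 5 * 4 * 3 * 2 * 2 = 10080

Answer: 10080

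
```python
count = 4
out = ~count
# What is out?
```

Trace:
`count = 4` → count = 4
`out = ~count` → out = -5
So out = -5

Answer: -5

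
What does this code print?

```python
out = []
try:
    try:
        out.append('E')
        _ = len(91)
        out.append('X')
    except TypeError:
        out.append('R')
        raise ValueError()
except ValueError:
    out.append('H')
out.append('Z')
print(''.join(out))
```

Execution trace: 'E' (inner try body) → 'R' (inner except TypeError) → 'H' (outer except ValueError) → 'Z' (after the try/except). Output: ERHZ

Answer: ERHZ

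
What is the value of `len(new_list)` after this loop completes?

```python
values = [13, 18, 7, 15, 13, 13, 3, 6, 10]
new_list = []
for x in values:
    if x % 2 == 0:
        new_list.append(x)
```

Count even numbers in [13, 18, 7, 15, 13, 13, 3, 6, 10]
`new_list` takes the values: [] → [18] → [18, 6] → [18, 6, 10]
So `len(new_list)` = 3

Answer: 3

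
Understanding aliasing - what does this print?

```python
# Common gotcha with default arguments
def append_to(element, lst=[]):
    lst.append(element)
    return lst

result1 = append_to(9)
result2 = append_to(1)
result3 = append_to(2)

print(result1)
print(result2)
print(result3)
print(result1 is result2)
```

Key concept: mutable default argument gotcha.
Step by step:
`result1 = append_to(9)` → result1 = [9]
`result2 = append_to(1)` → result1 = [9, 1] (same object as result2); result2 = [9, 1] (same object as result1)
`result3 = append_to(2)` → result1 = [9, 1, 2] (same object as result2, result3); result2 = [9, 1, 2] (same object as result1, result3); result3 = [9, 1, 2] (same object as result1, result2)
`print(result1)` → prints [9, 1, 2]
`print(result2)` → prints [9, 1, 2]
`print(result3)` → prints [9, 1, 2]
`print(result1 is result2)` → prints True

Answer:
[9, 1, 2]
[9, 1, 2]
[9, 1, 2]
True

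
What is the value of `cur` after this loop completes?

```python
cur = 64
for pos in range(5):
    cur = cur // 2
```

Halve 5 times: 64 // 2^5 = 2
`cur` takes the values: 64 → 32 → 16 → 8 → 4 → 2

Answer: 2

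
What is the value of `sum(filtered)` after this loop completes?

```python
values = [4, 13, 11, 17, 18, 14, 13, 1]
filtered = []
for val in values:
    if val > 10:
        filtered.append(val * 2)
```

Sum of doubled values > 10
`filtered` takes the values: [] → [26] → [26, 22] → [26, 22, 34] → [26, 22, 34, 36] → [26, 22, 34, 36, 28] → [26, 22, 34, 36, 28, 26]
So `sum(filtered)` = 172

Answer: 172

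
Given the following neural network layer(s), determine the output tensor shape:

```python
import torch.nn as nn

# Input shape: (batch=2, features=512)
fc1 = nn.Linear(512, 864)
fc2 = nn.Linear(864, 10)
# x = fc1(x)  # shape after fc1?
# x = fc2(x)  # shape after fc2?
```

Input: (2, 512) -> after fc1: (2, 864) -> Output: (2, 10)

Answer: (2, 10)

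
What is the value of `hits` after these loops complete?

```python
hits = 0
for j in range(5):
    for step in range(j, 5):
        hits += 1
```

Upper triangle: 5 + 4 + ... + 1
`hits` takes the values: 0 → 1 → 2 → 3 → 4 → 5 → 6 → 7 → 8 → 9 → 10 → 11 → 12 → 13 → 14 → 15

Answer: 15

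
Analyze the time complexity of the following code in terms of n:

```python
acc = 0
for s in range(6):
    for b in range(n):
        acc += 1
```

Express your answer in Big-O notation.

Each loop level contributes: 1 × n. Multiplying the contributions gives O(n).

Answer: O(n)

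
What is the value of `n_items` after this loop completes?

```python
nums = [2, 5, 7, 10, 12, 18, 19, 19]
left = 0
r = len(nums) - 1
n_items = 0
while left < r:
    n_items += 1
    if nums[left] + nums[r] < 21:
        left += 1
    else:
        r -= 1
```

Steps to find pair summing to 21
`n_items` takes the values: 0 → 1 → 2 → 3 → 4 → 5 → 6 → 7

Answer: 7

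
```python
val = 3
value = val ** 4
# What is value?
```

Trace:
`val = 3` → val = 3
`value = val ** 4` → value = 81
So value = 81

Answer: 81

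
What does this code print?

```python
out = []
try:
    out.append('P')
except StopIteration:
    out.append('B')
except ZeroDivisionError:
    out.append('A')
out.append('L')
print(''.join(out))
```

Execution trace: 'P' (try body, no exception) → 'L' (after the try/except). Output: PL

Answer: PL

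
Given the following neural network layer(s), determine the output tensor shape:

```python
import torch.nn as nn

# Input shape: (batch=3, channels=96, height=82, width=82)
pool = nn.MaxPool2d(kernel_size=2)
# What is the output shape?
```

Input: (3, 96, 82, 82) -> Output: (3, 96, 41, 41)

Answer: (3, 96, 41, 41)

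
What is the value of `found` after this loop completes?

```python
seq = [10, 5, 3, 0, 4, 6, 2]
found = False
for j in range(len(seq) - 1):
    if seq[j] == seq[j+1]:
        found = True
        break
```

Check consecutive duplicates in [10, 5, 3, 0, 4, 6, 2]
`found` takes the values: False

Answer: False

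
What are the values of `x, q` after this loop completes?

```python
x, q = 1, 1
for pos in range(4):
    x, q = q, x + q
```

Fibonacci: after 4 iterations
`x, q` takes the values: (1, 1) → (1, 2) → (2, 3) → (3, 5) → (5, 8)

Answer: 5, 8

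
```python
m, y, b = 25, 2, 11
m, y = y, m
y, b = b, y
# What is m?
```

Trace:
`m, y, b = 25, 2, 11` → m = 25; y = 2; b = 11
`m, y = y, m` → m = 2; y = 25
`y, b = b, y` → y = 11; b = 25
So m = 2

Answer: 2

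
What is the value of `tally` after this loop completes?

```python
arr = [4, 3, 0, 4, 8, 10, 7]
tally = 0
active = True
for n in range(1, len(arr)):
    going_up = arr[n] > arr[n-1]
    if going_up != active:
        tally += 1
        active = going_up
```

Count direction changes in [4, 3, 0, 4, 8, 10, 7]
`tally` takes the values: 0 → 1 → 2 → 3

Answer: 3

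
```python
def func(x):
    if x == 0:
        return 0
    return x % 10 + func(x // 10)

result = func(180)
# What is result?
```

Sum of digits of 180: 0 + 8 + 1 = 9

Answer: 9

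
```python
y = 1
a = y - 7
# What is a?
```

Trace:
`y = 1` → y = 1
`a = y - 7` → a = -6
So a = -6

Answer: -6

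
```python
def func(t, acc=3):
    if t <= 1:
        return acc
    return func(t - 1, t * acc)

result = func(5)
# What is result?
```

Accumulator trace (n, acc): (5, 3) -> (4, 15) -> (3, 60) -> (2, 180) -> (1, 360) -> return 360

Answer: 360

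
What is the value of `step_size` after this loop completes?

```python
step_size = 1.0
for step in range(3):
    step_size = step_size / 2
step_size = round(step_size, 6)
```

Halving LR 3 times: 1 / 2^3
`step_size` takes the values: 1.0 → 0.5 → 0.25 → 0.125

Answer: 0.125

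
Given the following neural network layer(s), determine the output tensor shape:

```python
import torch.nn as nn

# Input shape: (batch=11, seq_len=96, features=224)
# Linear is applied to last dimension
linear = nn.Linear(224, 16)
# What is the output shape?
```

Input: (11, 96, 224) -> Output: (11, 96, 16)

Answer: (11, 96, 16)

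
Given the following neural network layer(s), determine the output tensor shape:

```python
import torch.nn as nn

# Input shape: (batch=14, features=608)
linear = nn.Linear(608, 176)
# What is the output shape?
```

Input: (14, 608) -> Output: (14, 176)

Answer: (14, 176)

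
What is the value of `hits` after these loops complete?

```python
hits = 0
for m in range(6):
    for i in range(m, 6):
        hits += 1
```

Upper triangle: 6 + 5 + ... + 1
`hits` takes the values: 0 → 1 → 2 → 3 → 4 → 5 → 6 → 7 → 8 → 9 → 10 → 11 → 12 → 13 → 14 → 15 → 16 → 17 → 18 → 19 → 20 → 21

Answer: 21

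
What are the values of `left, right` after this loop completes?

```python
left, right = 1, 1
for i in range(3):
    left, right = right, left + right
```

Fibonacci: after 3 iterations
`left, right` takes the values: (1, 1) → (1, 2) → (2, 3) → (3, 5)

Answer: 3, 5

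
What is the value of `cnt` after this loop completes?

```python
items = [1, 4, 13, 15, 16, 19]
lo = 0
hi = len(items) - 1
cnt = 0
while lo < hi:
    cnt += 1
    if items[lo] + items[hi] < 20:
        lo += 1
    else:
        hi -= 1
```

Steps to find pair summing to 20
`cnt` takes the values: 0 → 1 → 2 → 3 → 4 → 5

Answer: 5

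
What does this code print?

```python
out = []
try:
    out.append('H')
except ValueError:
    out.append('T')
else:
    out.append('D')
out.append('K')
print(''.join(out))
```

Execution trace: 'H' (try body, no exception) → 'D' (else) → 'K' (after the try/except). Output: HDK

Answer: HDK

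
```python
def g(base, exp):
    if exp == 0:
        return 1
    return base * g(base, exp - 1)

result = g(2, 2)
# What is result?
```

g(2, 2) = 2 * 2 = 4

Answer: 4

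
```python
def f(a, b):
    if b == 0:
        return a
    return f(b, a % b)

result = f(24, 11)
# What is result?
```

f(24, 11) -> f(11, 2) -> f(2, 1) -> f(1, 0) -> 1

Answer: 1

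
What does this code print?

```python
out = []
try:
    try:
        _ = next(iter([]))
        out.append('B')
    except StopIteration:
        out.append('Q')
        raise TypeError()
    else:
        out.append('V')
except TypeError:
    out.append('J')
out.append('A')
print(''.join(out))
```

Execution trace: 'Q' (except StopIteration) → 'J' (outer except TypeError) → 'A' (after the try/except). Output: QJA

Answer: QJA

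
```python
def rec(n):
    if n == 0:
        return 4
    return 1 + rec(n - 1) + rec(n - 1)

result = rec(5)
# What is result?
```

rec(n) = 1 + 2·rec(n-1), rec(0)=4. Closed form: (4+1)·2^5 - 1 = 159.

Answer: 159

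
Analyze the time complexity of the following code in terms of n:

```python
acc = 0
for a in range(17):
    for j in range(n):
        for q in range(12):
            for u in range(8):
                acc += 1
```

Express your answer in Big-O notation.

Each loop level contributes: 1 × n × 1 × 1. Multiplying the contributions gives O(n).

Answer: O(n)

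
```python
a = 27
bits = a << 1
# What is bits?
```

Trace:
`a = 27` → a = 27
`bits = a << 1` → bits = 54
So bits = 54

Answer: 54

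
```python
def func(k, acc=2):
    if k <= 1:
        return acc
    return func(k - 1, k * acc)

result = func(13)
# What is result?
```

Accumulator trace (n, acc): (13, 2) -> (12, 26) -> (11, 312) -> (10, 3432) -> (9, 34320) -> (8, 308880) -> (7, 2471040) -> (6, 17297280) -> (5, 103783680) -> (4, 518918400) -> (3, 2075673600) -> (2, 6227020800) -> (1, 12454041600) -> return 12454041600

Answer: 12454041600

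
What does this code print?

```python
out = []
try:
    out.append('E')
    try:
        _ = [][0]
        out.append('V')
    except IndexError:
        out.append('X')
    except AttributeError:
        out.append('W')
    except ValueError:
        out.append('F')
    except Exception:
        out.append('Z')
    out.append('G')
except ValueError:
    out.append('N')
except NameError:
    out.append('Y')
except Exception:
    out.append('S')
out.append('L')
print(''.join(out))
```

Execution trace: 'E' (try body) → 'X' (inner except IndexError) → 'G' (try body, no exception) → 'L' (after the try/except). Output: EXGL

Answer: EXGL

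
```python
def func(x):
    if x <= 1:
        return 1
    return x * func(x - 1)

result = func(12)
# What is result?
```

func(12) = 12 * 11 * 10 * 9 * 8 * 7 * 6 * 5 * 4 * 3 * 2 * 1 = 479001600

Answer: 479001600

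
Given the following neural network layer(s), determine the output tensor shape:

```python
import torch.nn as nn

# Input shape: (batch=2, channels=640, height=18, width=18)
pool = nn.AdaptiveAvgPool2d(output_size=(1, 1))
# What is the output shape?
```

Input: (2, 640, 18, 18) -> Output: (2, 640, 1, 1)

Answer: (2, 640, 1, 1)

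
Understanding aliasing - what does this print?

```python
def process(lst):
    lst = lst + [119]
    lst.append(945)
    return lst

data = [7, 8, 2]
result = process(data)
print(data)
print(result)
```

Key concept: rebinding parameter vs mutation.
Step by step:
`data = [7, 8, 2]` → data = [7, 8, 2]
`result = process(data)` → result = [7, 8, 2, 119, 945]
`print(data)` → prints [7, 8, 2]
`print(result)` → prints [7, 8, 2, 119, 945]

Answer:
[7, 8, 2]
[7, 8, 2, 119, 945]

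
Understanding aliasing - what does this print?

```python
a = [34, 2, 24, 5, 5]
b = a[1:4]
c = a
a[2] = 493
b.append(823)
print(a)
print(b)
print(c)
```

Key concept: slice vs alias.
Step by step:
`a = [34, 2, 24, 5, 5]` → a = [34, 2, 24, 5, 5]
`b = a[1:4]` → b = [2, 24, 5]
`c = a` → c = [34, 2, 24, 5, 5] (same object as a)
`a[2] = 493` → a = [34, 2, 493, 5, 5] (same object as c); c = [34, 2, 493, 5, 5] (same object as a)
`b.append(823)` → b = [2, 24, 5, 823]
`print(a)` → prints [34, 2, 493, 5, 5]
`print(b)` → prints [2, 24, 5, 823]
`print(c)` → prints [34, 2, 493, 5, 5]

Answer:
[34, 2, 493, 5, 5]
[2, 24, 5, 823]
[34, 2, 493, 5, 5]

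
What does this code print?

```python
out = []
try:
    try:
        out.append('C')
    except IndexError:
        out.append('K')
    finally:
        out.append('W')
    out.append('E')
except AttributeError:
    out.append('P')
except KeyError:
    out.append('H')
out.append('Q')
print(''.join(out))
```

Execution trace: 'C' (inner try body, no exception) → 'W' (inner finally) → 'E' (try body, no exception) → 'Q' (after the try/except). Output: CWEQ

Answer: CWEQ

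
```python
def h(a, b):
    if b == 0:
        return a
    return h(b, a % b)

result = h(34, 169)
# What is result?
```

h(34, 169) -> h(169, 34) -> h(34, 33) -> h(33, 1) -> h(1, 0) -> 1

Answer: 1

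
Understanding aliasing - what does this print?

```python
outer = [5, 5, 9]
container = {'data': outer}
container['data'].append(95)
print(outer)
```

Key concept: dict holds reference to list.
Step by step:
`outer = [5, 5, 9]` → outer = [5, 5, 9]
`container = {'data': outer}` → container = {'data': [5, 5, 9]}
`container['data'].append(95)` → outer = [5, 5, 9, 95]; container = {'data': [5, 5, 9, 95]}
`print(outer)` → prints [5, 5, 9, 95]

Answer: [5, 5, 9, 95]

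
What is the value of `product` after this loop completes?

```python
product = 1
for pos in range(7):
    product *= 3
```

3^7 = 2187
`product` takes the values: 1 → 3 → 9 → 27 → 81 → 243 → 729 → 2187

Answer: 2187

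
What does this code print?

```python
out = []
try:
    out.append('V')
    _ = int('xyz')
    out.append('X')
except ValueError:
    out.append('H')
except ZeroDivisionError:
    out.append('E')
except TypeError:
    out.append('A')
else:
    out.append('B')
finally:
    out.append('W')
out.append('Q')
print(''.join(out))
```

Execution trace: 'V' (try body) → 'H' (except ValueError) → 'W' (finally) → 'Q' (after the try/except). Output: VHWQ

Answer: VHWQ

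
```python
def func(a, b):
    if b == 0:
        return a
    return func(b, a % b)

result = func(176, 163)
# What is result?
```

func(176, 163) -> func(163, 13) -> func(13, 7) -> func(7, 6) -> func(6, 1) -> func(1, 0) -> 1

Answer: 1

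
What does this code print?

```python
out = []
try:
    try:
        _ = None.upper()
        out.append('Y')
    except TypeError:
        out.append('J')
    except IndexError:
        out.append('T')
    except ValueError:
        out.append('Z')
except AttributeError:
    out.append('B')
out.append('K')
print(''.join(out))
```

Execution trace: 'B' (outer except AttributeError) → 'K' (after the try/except). Output: BK

Answer: BK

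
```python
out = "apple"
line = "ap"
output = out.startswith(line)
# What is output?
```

Trace:
`out = "apple"` → out = 'apple'
`line = "ap"` → line = 'ap'
`output = out.startswith(line)` → output = True
So output = True

Answer: True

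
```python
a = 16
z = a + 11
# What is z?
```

Trace:
`a = 16` → a = 16
`z = a + 11` → z = 27
So z = 27

Answer: 27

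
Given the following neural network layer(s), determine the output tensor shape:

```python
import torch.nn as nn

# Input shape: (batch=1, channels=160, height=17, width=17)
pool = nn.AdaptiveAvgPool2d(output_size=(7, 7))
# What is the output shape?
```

Input: (1, 160, 17, 17) -> Output: (1, 160, 7, 7)

Answer: (1, 160, 7, 7)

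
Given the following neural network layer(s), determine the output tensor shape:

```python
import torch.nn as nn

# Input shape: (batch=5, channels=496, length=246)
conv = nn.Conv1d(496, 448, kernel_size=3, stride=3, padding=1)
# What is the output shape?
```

Input: (5, 496, 246) -> Output: (5, 448, 82)

Answer: (5, 448, 82)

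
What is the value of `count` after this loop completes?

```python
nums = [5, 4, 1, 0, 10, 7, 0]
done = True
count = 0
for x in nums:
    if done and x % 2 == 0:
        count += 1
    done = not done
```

Count even values at even positions
`count` takes the values: 0 → 1 → 2

Answer: 2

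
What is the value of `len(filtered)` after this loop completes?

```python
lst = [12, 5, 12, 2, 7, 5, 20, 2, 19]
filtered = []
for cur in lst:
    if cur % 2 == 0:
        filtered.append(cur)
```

Count even numbers in [12, 5, 12, 2, 7, 5, 20, 2, 19]
`filtered` takes the values: [] → [12] → [12, 12] → [12, 12, 2] → [12, 12, 2, 20] → [12, 12, 2, 20, 2]
So `len(filtered)` = 5

Answer: 5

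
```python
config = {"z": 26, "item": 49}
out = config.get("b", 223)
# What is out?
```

Trace:
`config = {"z": 26, "item": 49}` → config = {'z': 26, 'item': 49}
`out = config.get("b", 223)` → out = 223
So out = 223

Answer: 223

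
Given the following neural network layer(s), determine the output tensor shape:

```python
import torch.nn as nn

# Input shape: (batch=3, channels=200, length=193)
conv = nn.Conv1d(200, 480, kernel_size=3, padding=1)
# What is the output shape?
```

Input: (3, 200, 193) -> Output: (3, 480, 193)

Answer: (3, 480, 193)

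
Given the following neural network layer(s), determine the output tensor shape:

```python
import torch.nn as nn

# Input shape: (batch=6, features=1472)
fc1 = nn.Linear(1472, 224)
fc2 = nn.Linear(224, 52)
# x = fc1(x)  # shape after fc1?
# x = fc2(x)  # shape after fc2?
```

Input: (6, 1472) -> after fc1: (6, 224) -> Output: (6, 52)

Answer: (6, 52)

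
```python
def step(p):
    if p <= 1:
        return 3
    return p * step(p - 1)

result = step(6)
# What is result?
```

step(6) = 6 * 5 * 4 * 3 * 2 * 3 = 2160

Answer: 2160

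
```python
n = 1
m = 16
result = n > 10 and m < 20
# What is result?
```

Trace:
`n = 1` → n = 1
`m = 16` → m = 16
`result = n > 10 and m < 20` → result = False
So result = False

Answer: False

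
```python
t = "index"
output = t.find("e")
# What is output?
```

Trace:
`t = "index"` → t = 'index'
`output = t.find("e")` → output = 3
So output = 3

Answer: 3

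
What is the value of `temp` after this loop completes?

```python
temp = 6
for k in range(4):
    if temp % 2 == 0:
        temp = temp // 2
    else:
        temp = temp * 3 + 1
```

Collatz-style transformation from 6
`temp` takes the values: 6 → 3 → 10 → 5 → 16

Answer: 16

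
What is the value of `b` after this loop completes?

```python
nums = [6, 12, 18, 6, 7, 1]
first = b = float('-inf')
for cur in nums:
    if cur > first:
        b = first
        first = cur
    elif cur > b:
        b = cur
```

Second largest (with repeats) in [6, 12, 18, 6, 7, 1]
`b` takes the values: -inf → 6 → 12

Answer: 12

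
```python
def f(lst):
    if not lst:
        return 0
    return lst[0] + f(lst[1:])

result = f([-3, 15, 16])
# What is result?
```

(-3) + 15 + 16 + 0 = 28

Answer: 28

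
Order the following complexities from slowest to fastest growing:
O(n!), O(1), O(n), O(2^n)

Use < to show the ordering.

Ordered by growth rate: O(1) < O(n) < O(2^n) < O(n!)

Answer: O(1) < O(n) < O(2^n) < O(n!)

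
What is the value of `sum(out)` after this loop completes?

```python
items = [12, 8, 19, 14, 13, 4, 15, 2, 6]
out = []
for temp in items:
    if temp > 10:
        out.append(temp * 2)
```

Sum of doubled values > 10
`out` takes the values: [] → [24] → [24, 38] → [24, 38, 28] → [24, 38, 28, 26] → [24, 38, 28, 26, 30]
So `sum(out)` = 146

Answer: 146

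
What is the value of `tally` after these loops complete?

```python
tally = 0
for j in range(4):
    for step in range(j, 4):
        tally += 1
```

Upper triangle: 4 + 3 + ... + 1
`tally` takes the values: 0 → 1 → 2 → 3 → 4 → 5 → 6 → 7 → 8 → 9 → 10

Answer: 10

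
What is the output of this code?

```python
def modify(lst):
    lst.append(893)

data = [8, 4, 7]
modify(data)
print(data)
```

Key concept: function modifies passed list.
Step by step:
`data = [8, 4, 7]` → data = [8, 4, 7]
`modify(data)` → data = [8, 4, 7, 893]
`print(data)` → prints [8, 4, 7, 893]

Answer: [8, 4, 7, 893]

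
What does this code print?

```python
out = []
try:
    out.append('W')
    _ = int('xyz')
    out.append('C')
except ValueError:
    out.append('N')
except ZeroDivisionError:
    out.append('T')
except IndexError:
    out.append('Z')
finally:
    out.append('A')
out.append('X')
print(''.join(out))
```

Execution trace: 'W' (try body) → 'N' (except ValueError) → 'A' (finally) → 'X' (after the try/except). Output: WNAX

Answer: WNAX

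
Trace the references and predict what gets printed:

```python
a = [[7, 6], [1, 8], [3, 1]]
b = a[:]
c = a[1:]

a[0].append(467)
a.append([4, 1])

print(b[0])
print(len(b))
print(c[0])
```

Key concept: slice with nested mutation.
Step by step:
`a = [[7, 6], [1, 8], [3, 1]]` → a = [[7, 6], [1, 8], [3, 1]]
`b = a[:]` → b = [[7, 6], [1, 8], [3, 1]]
`c = a[1:]` → c = [[1, 8], [3, 1]]
`a[0].append(467)` → a = [[7, 6, 467], [1, 8], [3, 1]]; b = [[7, 6, 467], [1, 8], [3, 1]]
`a.append([4, 1])` → a = [[7, 6, 467], [1, 8], [3, 1], [4, 1]]
`print(b[0])` → prints [7, 6, 467]
`print(len(b))` → prints 3
`print(c[0])` → prints [1, 8]

Answer:
[7, 6, 467]
3
[1, 8]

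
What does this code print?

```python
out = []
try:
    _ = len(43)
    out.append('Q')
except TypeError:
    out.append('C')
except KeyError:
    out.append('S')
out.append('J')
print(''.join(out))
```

Execution trace: 'C' (except TypeError) → 'J' (after the try/except). Output: CJ

Answer: CJ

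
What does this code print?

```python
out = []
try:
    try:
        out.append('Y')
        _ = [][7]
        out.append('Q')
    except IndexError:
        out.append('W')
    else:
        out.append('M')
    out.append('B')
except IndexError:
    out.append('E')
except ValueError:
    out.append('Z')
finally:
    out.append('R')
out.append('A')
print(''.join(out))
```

Execution trace: 'Y' (inner try body) → 'W' (inner except IndexError) → 'B' (try body, no exception) → 'R' (finally) → 'A' (after the try/except). Output: YWBRA

Answer: YWBRA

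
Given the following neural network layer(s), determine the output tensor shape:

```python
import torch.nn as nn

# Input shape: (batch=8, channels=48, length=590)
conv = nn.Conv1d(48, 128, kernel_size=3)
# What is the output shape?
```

Input: (8, 48, 590) -> Output: (8, 128, 588)

Answer: (8, 128, 588)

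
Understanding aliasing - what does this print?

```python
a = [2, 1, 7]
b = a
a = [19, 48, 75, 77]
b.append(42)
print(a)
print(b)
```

Key concept: rebinding vs mutation: a is rebound to a new list, b still points at the original.
Step by step:
`a = [2, 1, 7]` → a = [2, 1, 7]
`b = a` → b = [2, 1, 7] (same object as a)
`a = [19, 48, 75, 77]` → a = [19, 48, 75, 77]
`b.append(42)` → b = [2, 1, 7, 42]
`print(a)` → prints [19, 48, 75, 77]
`print(b)` → prints [2, 1, 7, 42]

Answer:
[19, 48, 75, 77]
[2, 1, 7, 42]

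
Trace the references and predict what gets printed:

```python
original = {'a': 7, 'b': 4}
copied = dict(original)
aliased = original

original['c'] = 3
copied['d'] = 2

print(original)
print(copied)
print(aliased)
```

Key concept: dict() creates copy, assignment creates alias.
Step by step:
`original = {'a': 7, 'b': 4}` → original = {'a': 7, 'b': 4}
`copied = dict(original)` → copied = {'a': 7, 'b': 4}
`aliased = original` → aliased = {'a': 7, 'b': 4} (same object as original)
`original['c'] = 3` → original = {'a': 7, 'b': 4, 'c': 3} (same object as aliased); aliased = {'a': 7, 'b': 4, 'c': 3} (same object as original)
`copied['d'] = 2` → copied = {'a': 7, 'b': 4, 'd': 2}
`print(original)` → prints {'a': 7, 'b': 4, 'c': 3}
`print(copied)` → prints {'a': 7, 'b': 4, 'd': 2}
`print(aliased)` → prints {'a': 7, 'b': 4, 'c': 3}

Answer:
{'a': 7, 'b': 4, 'c': 3}
{'a': 7, 'b': 4, 'd': 2}
{'a': 7, 'b': 4, 'c': 3}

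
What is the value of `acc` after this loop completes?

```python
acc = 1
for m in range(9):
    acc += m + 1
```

Start at 1, add 1 to 9 = 46
`acc` takes the values: 1 → 2 → 4 → 7 → 11 → 16 → 22 → 29 → 37 → 46

Answer: 46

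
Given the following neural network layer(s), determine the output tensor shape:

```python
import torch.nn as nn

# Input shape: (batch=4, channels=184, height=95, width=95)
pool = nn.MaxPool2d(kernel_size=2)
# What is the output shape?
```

Input: (4, 184, 95, 95) -> Output: (4, 184, 47, 47)

Answer: (4, 184, 47, 47)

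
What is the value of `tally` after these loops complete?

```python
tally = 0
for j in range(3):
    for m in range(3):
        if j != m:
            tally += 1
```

3² - 3 (exclude diagonal)
`tally` takes the values: 0 → 1 → 2 → 3 → 4 → 5 → 6

Answer: 6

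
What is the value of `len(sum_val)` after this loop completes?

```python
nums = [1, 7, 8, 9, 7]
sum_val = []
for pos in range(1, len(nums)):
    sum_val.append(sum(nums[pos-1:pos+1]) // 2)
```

Number of 2-element averages
`sum_val` takes the values: [] → [4] → [4, 7] → [4, 7, 8] → [4, 7, 8, 8]
So `len(sum_val)` = 4

Answer: 4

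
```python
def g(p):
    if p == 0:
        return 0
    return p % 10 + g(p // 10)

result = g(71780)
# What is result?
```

Sum of digits of 71780: 0 + 8 + 7 + 1 + 7 = 23

Answer: 23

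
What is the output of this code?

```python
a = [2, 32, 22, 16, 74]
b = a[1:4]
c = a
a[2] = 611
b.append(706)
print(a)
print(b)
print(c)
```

Key concept: slice vs alias.
Step by step:
`a = [2, 32, 22, 16, 74]` → a = [2, 32, 22, 16, 74]
`b = a[1:4]` → b = [32, 22, 16]
`c = a` → c = [2, 32, 22, 16, 74] (same object as a)
`a[2] = 611` → a = [2, 32, 611, 16, 74] (same object as c); c = [2, 32, 611, 16, 74] (same object as a)
`b.append(706)` → b = [32, 22, 16, 706]
`print(a)` → prints [2, 32, 611, 16, 74]
`print(b)` → prints [32, 22, 16, 706]
`print(c)` → prints [2, 32, 611, 16, 74]

Answer:
[2, 32, 611, 16, 74]
[32, 22, 16, 706]
[2, 32, 611, 16, 74]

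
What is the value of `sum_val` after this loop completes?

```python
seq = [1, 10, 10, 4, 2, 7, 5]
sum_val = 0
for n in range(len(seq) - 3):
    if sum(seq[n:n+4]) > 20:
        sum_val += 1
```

Count windows with sum > 20
`sum_val` takes the values: 0 → 1 → 2 → 3

Answer: 3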